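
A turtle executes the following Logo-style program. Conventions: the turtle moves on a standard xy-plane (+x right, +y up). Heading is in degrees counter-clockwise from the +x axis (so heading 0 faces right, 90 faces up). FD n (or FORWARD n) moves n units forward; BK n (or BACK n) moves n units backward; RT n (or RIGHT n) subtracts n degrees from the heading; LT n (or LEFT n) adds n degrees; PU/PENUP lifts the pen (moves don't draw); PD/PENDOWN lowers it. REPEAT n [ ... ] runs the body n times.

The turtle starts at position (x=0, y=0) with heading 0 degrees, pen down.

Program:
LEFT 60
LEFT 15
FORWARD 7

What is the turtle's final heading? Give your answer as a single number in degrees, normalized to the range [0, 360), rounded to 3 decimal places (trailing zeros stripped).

Answer: 75

Derivation:
Executing turtle program step by step:
Start: pos=(0,0), heading=0, pen down
LT 60: heading 0 -> 60
LT 15: heading 60 -> 75
FD 7: (0,0) -> (1.812,6.761) [heading=75, draw]
Final: pos=(1.812,6.761), heading=75, 1 segment(s) drawn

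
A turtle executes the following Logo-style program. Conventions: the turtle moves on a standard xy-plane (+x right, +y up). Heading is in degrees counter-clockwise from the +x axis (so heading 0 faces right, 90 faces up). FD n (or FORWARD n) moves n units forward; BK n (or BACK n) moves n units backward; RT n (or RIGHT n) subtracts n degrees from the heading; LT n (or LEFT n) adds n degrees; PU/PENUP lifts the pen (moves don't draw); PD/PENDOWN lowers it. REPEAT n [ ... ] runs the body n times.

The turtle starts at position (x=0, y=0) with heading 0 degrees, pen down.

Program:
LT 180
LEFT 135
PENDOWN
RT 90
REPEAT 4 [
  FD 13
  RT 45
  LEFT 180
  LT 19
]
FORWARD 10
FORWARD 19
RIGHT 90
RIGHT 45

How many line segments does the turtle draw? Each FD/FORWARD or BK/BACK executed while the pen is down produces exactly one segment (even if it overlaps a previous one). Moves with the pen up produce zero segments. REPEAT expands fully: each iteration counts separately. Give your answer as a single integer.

Answer: 6

Derivation:
Executing turtle program step by step:
Start: pos=(0,0), heading=0, pen down
LT 180: heading 0 -> 180
LT 135: heading 180 -> 315
PD: pen down
RT 90: heading 315 -> 225
REPEAT 4 [
  -- iteration 1/4 --
  FD 13: (0,0) -> (-9.192,-9.192) [heading=225, draw]
  RT 45: heading 225 -> 180
  LT 180: heading 180 -> 0
  LT 19: heading 0 -> 19
  -- iteration 2/4 --
  FD 13: (-9.192,-9.192) -> (3.099,-4.96) [heading=19, draw]
  RT 45: heading 19 -> 334
  LT 180: heading 334 -> 154
  LT 19: heading 154 -> 173
  -- iteration 3/4 --
  FD 13: (3.099,-4.96) -> (-9.804,-3.376) [heading=173, draw]
  RT 45: heading 173 -> 128
  LT 180: heading 128 -> 308
  LT 19: heading 308 -> 327
  -- iteration 4/4 --
  FD 13: (-9.804,-3.376) -> (1.099,-10.456) [heading=327, draw]
  RT 45: heading 327 -> 282
  LT 180: heading 282 -> 102
  LT 19: heading 102 -> 121
]
FD 10: (1.099,-10.456) -> (-4.051,-1.884) [heading=121, draw]
FD 19: (-4.051,-1.884) -> (-13.837,14.402) [heading=121, draw]
RT 90: heading 121 -> 31
RT 45: heading 31 -> 346
Final: pos=(-13.837,14.402), heading=346, 6 segment(s) drawn
Segments drawn: 6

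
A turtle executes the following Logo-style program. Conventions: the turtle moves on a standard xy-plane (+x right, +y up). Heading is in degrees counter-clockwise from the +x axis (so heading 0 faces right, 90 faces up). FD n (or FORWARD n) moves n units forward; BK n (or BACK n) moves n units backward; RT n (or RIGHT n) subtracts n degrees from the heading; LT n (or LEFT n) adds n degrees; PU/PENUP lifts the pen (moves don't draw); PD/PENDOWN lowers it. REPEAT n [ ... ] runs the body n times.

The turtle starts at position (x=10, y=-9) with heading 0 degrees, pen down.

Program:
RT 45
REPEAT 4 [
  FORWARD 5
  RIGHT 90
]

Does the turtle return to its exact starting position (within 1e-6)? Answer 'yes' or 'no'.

Executing turtle program step by step:
Start: pos=(10,-9), heading=0, pen down
RT 45: heading 0 -> 315
REPEAT 4 [
  -- iteration 1/4 --
  FD 5: (10,-9) -> (13.536,-12.536) [heading=315, draw]
  RT 90: heading 315 -> 225
  -- iteration 2/4 --
  FD 5: (13.536,-12.536) -> (10,-16.071) [heading=225, draw]
  RT 90: heading 225 -> 135
  -- iteration 3/4 --
  FD 5: (10,-16.071) -> (6.464,-12.536) [heading=135, draw]
  RT 90: heading 135 -> 45
  -- iteration 4/4 --
  FD 5: (6.464,-12.536) -> (10,-9) [heading=45, draw]
  RT 90: heading 45 -> 315
]
Final: pos=(10,-9), heading=315, 4 segment(s) drawn

Start position: (10, -9)
Final position: (10, -9)
Distance = 0; < 1e-6 -> CLOSED

Answer: yes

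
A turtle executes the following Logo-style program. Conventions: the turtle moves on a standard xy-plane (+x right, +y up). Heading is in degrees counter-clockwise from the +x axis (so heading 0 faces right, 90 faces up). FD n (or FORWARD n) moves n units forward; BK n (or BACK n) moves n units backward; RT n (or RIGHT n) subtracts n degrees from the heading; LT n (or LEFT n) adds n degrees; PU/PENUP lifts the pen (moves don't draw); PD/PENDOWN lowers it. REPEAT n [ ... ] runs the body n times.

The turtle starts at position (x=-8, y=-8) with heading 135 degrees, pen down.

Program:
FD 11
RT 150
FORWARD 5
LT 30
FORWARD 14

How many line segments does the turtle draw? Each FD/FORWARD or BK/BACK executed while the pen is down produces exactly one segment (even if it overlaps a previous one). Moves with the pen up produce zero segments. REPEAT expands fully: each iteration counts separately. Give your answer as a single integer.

Answer: 3

Derivation:
Executing turtle program step by step:
Start: pos=(-8,-8), heading=135, pen down
FD 11: (-8,-8) -> (-15.778,-0.222) [heading=135, draw]
RT 150: heading 135 -> 345
FD 5: (-15.778,-0.222) -> (-10.949,-1.516) [heading=345, draw]
LT 30: heading 345 -> 15
FD 14: (-10.949,-1.516) -> (2.574,2.108) [heading=15, draw]
Final: pos=(2.574,2.108), heading=15, 3 segment(s) drawn
Segments drawn: 3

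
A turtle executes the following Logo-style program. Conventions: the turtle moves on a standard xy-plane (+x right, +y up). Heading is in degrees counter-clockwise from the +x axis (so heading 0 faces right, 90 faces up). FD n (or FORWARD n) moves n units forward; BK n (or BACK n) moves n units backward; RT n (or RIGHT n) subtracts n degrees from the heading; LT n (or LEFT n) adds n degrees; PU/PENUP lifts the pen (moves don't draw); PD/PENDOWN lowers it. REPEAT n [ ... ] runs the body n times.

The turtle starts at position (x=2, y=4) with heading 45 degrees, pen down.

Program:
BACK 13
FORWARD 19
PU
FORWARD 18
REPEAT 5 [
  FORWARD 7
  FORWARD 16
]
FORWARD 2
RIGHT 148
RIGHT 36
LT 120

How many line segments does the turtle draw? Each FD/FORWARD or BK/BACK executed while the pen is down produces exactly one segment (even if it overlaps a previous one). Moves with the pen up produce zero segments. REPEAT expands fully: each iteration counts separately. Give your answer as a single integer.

Executing turtle program step by step:
Start: pos=(2,4), heading=45, pen down
BK 13: (2,4) -> (-7.192,-5.192) [heading=45, draw]
FD 19: (-7.192,-5.192) -> (6.243,8.243) [heading=45, draw]
PU: pen up
FD 18: (6.243,8.243) -> (18.971,20.971) [heading=45, move]
REPEAT 5 [
  -- iteration 1/5 --
  FD 7: (18.971,20.971) -> (23.92,25.92) [heading=45, move]
  FD 16: (23.92,25.92) -> (35.234,37.234) [heading=45, move]
  -- iteration 2/5 --
  FD 7: (35.234,37.234) -> (40.184,42.184) [heading=45, move]
  FD 16: (40.184,42.184) -> (51.497,53.497) [heading=45, move]
  -- iteration 3/5 --
  FD 7: (51.497,53.497) -> (56.447,58.447) [heading=45, move]
  FD 16: (56.447,58.447) -> (67.761,69.761) [heading=45, move]
  -- iteration 4/5 --
  FD 7: (67.761,69.761) -> (72.711,74.711) [heading=45, move]
  FD 16: (72.711,74.711) -> (84.024,86.024) [heading=45, move]
  -- iteration 5/5 --
  FD 7: (84.024,86.024) -> (88.974,90.974) [heading=45, move]
  FD 16: (88.974,90.974) -> (100.288,102.288) [heading=45, move]
]
FD 2: (100.288,102.288) -> (101.702,103.702) [heading=45, move]
RT 148: heading 45 -> 257
RT 36: heading 257 -> 221
LT 120: heading 221 -> 341
Final: pos=(101.702,103.702), heading=341, 2 segment(s) drawn
Segments drawn: 2

Answer: 2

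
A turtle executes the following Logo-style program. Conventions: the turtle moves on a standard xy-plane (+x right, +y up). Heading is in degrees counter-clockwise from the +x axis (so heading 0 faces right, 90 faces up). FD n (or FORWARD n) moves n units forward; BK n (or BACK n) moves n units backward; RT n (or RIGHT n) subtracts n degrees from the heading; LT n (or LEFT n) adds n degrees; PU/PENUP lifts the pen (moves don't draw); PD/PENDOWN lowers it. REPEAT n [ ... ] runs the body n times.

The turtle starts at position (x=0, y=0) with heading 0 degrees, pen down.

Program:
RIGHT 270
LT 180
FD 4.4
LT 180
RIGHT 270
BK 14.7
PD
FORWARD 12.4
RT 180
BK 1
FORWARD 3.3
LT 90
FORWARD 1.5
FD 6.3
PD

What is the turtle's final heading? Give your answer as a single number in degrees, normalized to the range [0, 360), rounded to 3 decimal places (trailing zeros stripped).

Answer: 90

Derivation:
Executing turtle program step by step:
Start: pos=(0,0), heading=0, pen down
RT 270: heading 0 -> 90
LT 180: heading 90 -> 270
FD 4.4: (0,0) -> (0,-4.4) [heading=270, draw]
LT 180: heading 270 -> 90
RT 270: heading 90 -> 180
BK 14.7: (0,-4.4) -> (14.7,-4.4) [heading=180, draw]
PD: pen down
FD 12.4: (14.7,-4.4) -> (2.3,-4.4) [heading=180, draw]
RT 180: heading 180 -> 0
BK 1: (2.3,-4.4) -> (1.3,-4.4) [heading=0, draw]
FD 3.3: (1.3,-4.4) -> (4.6,-4.4) [heading=0, draw]
LT 90: heading 0 -> 90
FD 1.5: (4.6,-4.4) -> (4.6,-2.9) [heading=90, draw]
FD 6.3: (4.6,-2.9) -> (4.6,3.4) [heading=90, draw]
PD: pen down
Final: pos=(4.6,3.4), heading=90, 7 segment(s) drawn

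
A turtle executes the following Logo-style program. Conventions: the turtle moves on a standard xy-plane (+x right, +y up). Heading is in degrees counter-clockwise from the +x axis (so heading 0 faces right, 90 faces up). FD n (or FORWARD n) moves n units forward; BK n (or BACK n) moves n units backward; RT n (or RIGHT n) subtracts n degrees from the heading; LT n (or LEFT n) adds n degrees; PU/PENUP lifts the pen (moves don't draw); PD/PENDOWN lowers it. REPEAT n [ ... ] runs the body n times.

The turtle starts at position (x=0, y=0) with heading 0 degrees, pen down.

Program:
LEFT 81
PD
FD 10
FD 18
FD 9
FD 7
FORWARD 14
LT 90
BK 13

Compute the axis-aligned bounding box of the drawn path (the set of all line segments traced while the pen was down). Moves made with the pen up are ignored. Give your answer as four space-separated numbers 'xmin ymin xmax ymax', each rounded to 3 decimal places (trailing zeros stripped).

Answer: 0 0 21.913 57.286

Derivation:
Executing turtle program step by step:
Start: pos=(0,0), heading=0, pen down
LT 81: heading 0 -> 81
PD: pen down
FD 10: (0,0) -> (1.564,9.877) [heading=81, draw]
FD 18: (1.564,9.877) -> (4.38,27.655) [heading=81, draw]
FD 9: (4.38,27.655) -> (5.788,36.544) [heading=81, draw]
FD 7: (5.788,36.544) -> (6.883,43.458) [heading=81, draw]
FD 14: (6.883,43.458) -> (9.073,57.286) [heading=81, draw]
LT 90: heading 81 -> 171
BK 13: (9.073,57.286) -> (21.913,55.252) [heading=171, draw]
Final: pos=(21.913,55.252), heading=171, 6 segment(s) drawn

Segment endpoints: x in {0, 1.564, 4.38, 5.788, 6.883, 9.073, 21.913}, y in {0, 9.877, 27.655, 36.544, 43.458, 55.252, 57.286}
xmin=0, ymin=0, xmax=21.913, ymax=57.286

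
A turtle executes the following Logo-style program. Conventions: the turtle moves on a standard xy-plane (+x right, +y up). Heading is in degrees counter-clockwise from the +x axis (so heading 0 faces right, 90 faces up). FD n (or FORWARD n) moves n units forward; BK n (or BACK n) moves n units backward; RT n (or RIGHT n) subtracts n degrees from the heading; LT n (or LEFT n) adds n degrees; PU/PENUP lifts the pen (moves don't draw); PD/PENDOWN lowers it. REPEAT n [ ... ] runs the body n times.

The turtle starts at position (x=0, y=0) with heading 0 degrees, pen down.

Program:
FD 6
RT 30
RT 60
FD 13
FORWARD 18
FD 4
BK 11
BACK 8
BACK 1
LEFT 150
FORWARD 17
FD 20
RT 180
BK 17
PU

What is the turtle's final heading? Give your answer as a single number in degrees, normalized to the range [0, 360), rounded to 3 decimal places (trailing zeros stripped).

Executing turtle program step by step:
Start: pos=(0,0), heading=0, pen down
FD 6: (0,0) -> (6,0) [heading=0, draw]
RT 30: heading 0 -> 330
RT 60: heading 330 -> 270
FD 13: (6,0) -> (6,-13) [heading=270, draw]
FD 18: (6,-13) -> (6,-31) [heading=270, draw]
FD 4: (6,-31) -> (6,-35) [heading=270, draw]
BK 11: (6,-35) -> (6,-24) [heading=270, draw]
BK 8: (6,-24) -> (6,-16) [heading=270, draw]
BK 1: (6,-16) -> (6,-15) [heading=270, draw]
LT 150: heading 270 -> 60
FD 17: (6,-15) -> (14.5,-0.278) [heading=60, draw]
FD 20: (14.5,-0.278) -> (24.5,17.043) [heading=60, draw]
RT 180: heading 60 -> 240
BK 17: (24.5,17.043) -> (33,31.765) [heading=240, draw]
PU: pen up
Final: pos=(33,31.765), heading=240, 10 segment(s) drawn

Answer: 240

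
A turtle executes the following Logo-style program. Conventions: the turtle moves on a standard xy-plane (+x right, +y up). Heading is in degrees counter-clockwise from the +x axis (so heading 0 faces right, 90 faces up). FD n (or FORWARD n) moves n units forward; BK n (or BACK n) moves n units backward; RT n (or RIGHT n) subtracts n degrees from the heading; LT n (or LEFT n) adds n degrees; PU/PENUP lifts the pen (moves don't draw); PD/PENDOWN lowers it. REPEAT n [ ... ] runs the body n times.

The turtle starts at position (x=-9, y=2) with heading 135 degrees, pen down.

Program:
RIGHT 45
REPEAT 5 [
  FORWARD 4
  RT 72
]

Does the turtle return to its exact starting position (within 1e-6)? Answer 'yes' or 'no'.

Answer: yes

Derivation:
Executing turtle program step by step:
Start: pos=(-9,2), heading=135, pen down
RT 45: heading 135 -> 90
REPEAT 5 [
  -- iteration 1/5 --
  FD 4: (-9,2) -> (-9,6) [heading=90, draw]
  RT 72: heading 90 -> 18
  -- iteration 2/5 --
  FD 4: (-9,6) -> (-5.196,7.236) [heading=18, draw]
  RT 72: heading 18 -> 306
  -- iteration 3/5 --
  FD 4: (-5.196,7.236) -> (-2.845,4) [heading=306, draw]
  RT 72: heading 306 -> 234
  -- iteration 4/5 --
  FD 4: (-2.845,4) -> (-5.196,0.764) [heading=234, draw]
  RT 72: heading 234 -> 162
  -- iteration 5/5 --
  FD 4: (-5.196,0.764) -> (-9,2) [heading=162, draw]
  RT 72: heading 162 -> 90
]
Final: pos=(-9,2), heading=90, 5 segment(s) drawn

Start position: (-9, 2)
Final position: (-9, 2)
Distance = 0; < 1e-6 -> CLOSED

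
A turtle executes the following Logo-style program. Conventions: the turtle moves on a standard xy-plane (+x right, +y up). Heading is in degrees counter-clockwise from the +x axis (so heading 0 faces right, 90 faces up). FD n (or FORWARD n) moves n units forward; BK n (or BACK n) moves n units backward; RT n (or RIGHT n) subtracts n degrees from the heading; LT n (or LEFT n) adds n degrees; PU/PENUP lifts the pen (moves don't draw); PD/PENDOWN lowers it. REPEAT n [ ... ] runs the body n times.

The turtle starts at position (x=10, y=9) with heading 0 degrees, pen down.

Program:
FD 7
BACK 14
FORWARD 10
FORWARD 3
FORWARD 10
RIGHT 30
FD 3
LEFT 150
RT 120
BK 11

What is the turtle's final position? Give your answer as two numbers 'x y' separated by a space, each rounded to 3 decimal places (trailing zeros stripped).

Executing turtle program step by step:
Start: pos=(10,9), heading=0, pen down
FD 7: (10,9) -> (17,9) [heading=0, draw]
BK 14: (17,9) -> (3,9) [heading=0, draw]
FD 10: (3,9) -> (13,9) [heading=0, draw]
FD 3: (13,9) -> (16,9) [heading=0, draw]
FD 10: (16,9) -> (26,9) [heading=0, draw]
RT 30: heading 0 -> 330
FD 3: (26,9) -> (28.598,7.5) [heading=330, draw]
LT 150: heading 330 -> 120
RT 120: heading 120 -> 0
BK 11: (28.598,7.5) -> (17.598,7.5) [heading=0, draw]
Final: pos=(17.598,7.5), heading=0, 7 segment(s) drawn

Answer: 17.598 7.5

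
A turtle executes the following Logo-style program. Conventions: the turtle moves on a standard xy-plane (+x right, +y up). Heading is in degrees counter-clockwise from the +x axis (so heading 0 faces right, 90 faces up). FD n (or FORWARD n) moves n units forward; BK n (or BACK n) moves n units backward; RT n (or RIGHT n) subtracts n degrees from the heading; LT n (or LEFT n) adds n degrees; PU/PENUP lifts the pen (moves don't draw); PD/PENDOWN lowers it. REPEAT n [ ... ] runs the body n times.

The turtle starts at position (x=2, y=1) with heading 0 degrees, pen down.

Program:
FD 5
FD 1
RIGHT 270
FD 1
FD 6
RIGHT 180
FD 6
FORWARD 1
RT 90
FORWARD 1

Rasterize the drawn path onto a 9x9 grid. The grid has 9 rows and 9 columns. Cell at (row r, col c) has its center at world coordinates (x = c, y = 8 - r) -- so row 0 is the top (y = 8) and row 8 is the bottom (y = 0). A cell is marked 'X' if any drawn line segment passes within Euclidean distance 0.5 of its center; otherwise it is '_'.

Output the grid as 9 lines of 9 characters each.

Answer: ________X
________X
________X
________X
________X
________X
________X
__XXXXXXX
_________

Derivation:
Segment 0: (2,1) -> (7,1)
Segment 1: (7,1) -> (8,1)
Segment 2: (8,1) -> (8,2)
Segment 3: (8,2) -> (8,8)
Segment 4: (8,8) -> (8,2)
Segment 5: (8,2) -> (8,1)
Segment 6: (8,1) -> (7,1)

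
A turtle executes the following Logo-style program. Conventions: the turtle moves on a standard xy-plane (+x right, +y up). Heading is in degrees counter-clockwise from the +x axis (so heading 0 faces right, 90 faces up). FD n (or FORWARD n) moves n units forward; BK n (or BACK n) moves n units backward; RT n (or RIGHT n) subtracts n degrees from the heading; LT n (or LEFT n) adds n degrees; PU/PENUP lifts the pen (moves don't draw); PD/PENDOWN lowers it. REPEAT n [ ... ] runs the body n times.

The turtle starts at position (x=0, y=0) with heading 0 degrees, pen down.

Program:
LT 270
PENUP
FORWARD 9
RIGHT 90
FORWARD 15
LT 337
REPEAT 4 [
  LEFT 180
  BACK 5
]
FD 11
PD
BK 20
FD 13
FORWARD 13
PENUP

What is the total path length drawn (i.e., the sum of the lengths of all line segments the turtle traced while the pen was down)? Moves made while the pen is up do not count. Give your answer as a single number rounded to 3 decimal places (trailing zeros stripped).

Executing turtle program step by step:
Start: pos=(0,0), heading=0, pen down
LT 270: heading 0 -> 270
PU: pen up
FD 9: (0,0) -> (0,-9) [heading=270, move]
RT 90: heading 270 -> 180
FD 15: (0,-9) -> (-15,-9) [heading=180, move]
LT 337: heading 180 -> 157
REPEAT 4 [
  -- iteration 1/4 --
  LT 180: heading 157 -> 337
  BK 5: (-15,-9) -> (-19.603,-7.046) [heading=337, move]
  -- iteration 2/4 --
  LT 180: heading 337 -> 157
  BK 5: (-19.603,-7.046) -> (-15,-9) [heading=157, move]
  -- iteration 3/4 --
  LT 180: heading 157 -> 337
  BK 5: (-15,-9) -> (-19.603,-7.046) [heading=337, move]
  -- iteration 4/4 --
  LT 180: heading 337 -> 157
  BK 5: (-19.603,-7.046) -> (-15,-9) [heading=157, move]
]
FD 11: (-15,-9) -> (-25.126,-4.702) [heading=157, move]
PD: pen down
BK 20: (-25.126,-4.702) -> (-6.715,-12.517) [heading=157, draw]
FD 13: (-6.715,-12.517) -> (-18.682,-7.437) [heading=157, draw]
FD 13: (-18.682,-7.437) -> (-30.649,-2.358) [heading=157, draw]
PU: pen up
Final: pos=(-30.649,-2.358), heading=157, 3 segment(s) drawn

Segment lengths:
  seg 1: (-25.126,-4.702) -> (-6.715,-12.517), length = 20
  seg 2: (-6.715,-12.517) -> (-18.682,-7.437), length = 13
  seg 3: (-18.682,-7.437) -> (-30.649,-2.358), length = 13
Total = 46

Answer: 46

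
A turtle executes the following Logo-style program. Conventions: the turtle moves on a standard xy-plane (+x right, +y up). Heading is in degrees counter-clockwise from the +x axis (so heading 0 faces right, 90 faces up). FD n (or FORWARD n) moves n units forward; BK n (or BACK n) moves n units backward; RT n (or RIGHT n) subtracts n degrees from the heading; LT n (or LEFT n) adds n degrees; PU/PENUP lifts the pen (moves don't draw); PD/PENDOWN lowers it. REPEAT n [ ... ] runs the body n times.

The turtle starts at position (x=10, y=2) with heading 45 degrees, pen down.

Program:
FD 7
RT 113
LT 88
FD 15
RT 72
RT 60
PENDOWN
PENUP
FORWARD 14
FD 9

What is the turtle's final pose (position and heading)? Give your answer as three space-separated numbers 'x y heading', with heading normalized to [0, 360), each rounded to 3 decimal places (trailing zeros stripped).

Executing turtle program step by step:
Start: pos=(10,2), heading=45, pen down
FD 7: (10,2) -> (14.95,6.95) [heading=45, draw]
RT 113: heading 45 -> 292
LT 88: heading 292 -> 20
FD 15: (14.95,6.95) -> (29.045,12.08) [heading=20, draw]
RT 72: heading 20 -> 308
RT 60: heading 308 -> 248
PD: pen down
PU: pen up
FD 14: (29.045,12.08) -> (23.801,-0.901) [heading=248, move]
FD 9: (23.801,-0.901) -> (20.429,-9.245) [heading=248, move]
Final: pos=(20.429,-9.245), heading=248, 2 segment(s) drawn

Answer: 20.429 -9.245 248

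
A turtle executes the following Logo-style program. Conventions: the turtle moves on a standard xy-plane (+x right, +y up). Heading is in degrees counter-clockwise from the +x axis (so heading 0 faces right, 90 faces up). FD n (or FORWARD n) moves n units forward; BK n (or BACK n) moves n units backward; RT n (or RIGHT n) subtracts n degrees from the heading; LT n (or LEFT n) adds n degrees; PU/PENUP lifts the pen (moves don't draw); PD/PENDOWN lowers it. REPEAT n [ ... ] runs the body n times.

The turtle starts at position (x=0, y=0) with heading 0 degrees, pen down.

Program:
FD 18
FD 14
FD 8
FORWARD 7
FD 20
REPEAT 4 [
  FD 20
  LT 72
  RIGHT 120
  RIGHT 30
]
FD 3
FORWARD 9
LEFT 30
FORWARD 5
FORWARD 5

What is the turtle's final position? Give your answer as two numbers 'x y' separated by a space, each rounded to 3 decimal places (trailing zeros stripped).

Executing turtle program step by step:
Start: pos=(0,0), heading=0, pen down
FD 18: (0,0) -> (18,0) [heading=0, draw]
FD 14: (18,0) -> (32,0) [heading=0, draw]
FD 8: (32,0) -> (40,0) [heading=0, draw]
FD 7: (40,0) -> (47,0) [heading=0, draw]
FD 20: (47,0) -> (67,0) [heading=0, draw]
REPEAT 4 [
  -- iteration 1/4 --
  FD 20: (67,0) -> (87,0) [heading=0, draw]
  LT 72: heading 0 -> 72
  RT 120: heading 72 -> 312
  RT 30: heading 312 -> 282
  -- iteration 2/4 --
  FD 20: (87,0) -> (91.158,-19.563) [heading=282, draw]
  LT 72: heading 282 -> 354
  RT 120: heading 354 -> 234
  RT 30: heading 234 -> 204
  -- iteration 3/4 --
  FD 20: (91.158,-19.563) -> (72.887,-27.698) [heading=204, draw]
  LT 72: heading 204 -> 276
  RT 120: heading 276 -> 156
  RT 30: heading 156 -> 126
  -- iteration 4/4 --
  FD 20: (72.887,-27.698) -> (61.132,-11.517) [heading=126, draw]
  LT 72: heading 126 -> 198
  RT 120: heading 198 -> 78
  RT 30: heading 78 -> 48
]
FD 3: (61.132,-11.517) -> (63.139,-9.288) [heading=48, draw]
FD 9: (63.139,-9.288) -> (69.161,-2.6) [heading=48, draw]
LT 30: heading 48 -> 78
FD 5: (69.161,-2.6) -> (70.201,2.291) [heading=78, draw]
FD 5: (70.201,2.291) -> (71.24,7.182) [heading=78, draw]
Final: pos=(71.24,7.182), heading=78, 13 segment(s) drawn

Answer: 71.24 7.182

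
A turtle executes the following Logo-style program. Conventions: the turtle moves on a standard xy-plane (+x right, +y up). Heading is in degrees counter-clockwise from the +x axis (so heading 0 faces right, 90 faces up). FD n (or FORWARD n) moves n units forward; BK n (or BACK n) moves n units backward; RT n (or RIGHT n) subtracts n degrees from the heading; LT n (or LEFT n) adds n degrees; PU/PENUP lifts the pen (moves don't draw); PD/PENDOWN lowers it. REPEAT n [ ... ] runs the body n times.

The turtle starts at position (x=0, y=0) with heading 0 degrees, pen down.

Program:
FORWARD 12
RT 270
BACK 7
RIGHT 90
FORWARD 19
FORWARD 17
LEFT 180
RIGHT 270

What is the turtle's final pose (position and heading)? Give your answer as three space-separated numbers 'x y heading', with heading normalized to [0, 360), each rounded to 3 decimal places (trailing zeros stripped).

Executing turtle program step by step:
Start: pos=(0,0), heading=0, pen down
FD 12: (0,0) -> (12,0) [heading=0, draw]
RT 270: heading 0 -> 90
BK 7: (12,0) -> (12,-7) [heading=90, draw]
RT 90: heading 90 -> 0
FD 19: (12,-7) -> (31,-7) [heading=0, draw]
FD 17: (31,-7) -> (48,-7) [heading=0, draw]
LT 180: heading 0 -> 180
RT 270: heading 180 -> 270
Final: pos=(48,-7), heading=270, 4 segment(s) drawn

Answer: 48 -7 270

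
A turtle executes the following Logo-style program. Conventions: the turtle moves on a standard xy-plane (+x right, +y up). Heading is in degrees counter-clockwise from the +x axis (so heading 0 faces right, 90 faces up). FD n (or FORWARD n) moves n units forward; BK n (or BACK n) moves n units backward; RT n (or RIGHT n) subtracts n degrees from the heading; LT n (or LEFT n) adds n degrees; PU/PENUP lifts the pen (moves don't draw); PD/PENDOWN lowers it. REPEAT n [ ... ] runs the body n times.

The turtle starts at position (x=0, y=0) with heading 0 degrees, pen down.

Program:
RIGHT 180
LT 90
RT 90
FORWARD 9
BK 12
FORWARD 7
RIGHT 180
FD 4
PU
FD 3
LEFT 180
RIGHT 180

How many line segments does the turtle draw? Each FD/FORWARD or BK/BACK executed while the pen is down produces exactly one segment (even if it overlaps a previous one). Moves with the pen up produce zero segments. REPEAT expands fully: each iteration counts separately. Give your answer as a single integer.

Executing turtle program step by step:
Start: pos=(0,0), heading=0, pen down
RT 180: heading 0 -> 180
LT 90: heading 180 -> 270
RT 90: heading 270 -> 180
FD 9: (0,0) -> (-9,0) [heading=180, draw]
BK 12: (-9,0) -> (3,0) [heading=180, draw]
FD 7: (3,0) -> (-4,0) [heading=180, draw]
RT 180: heading 180 -> 0
FD 4: (-4,0) -> (0,0) [heading=0, draw]
PU: pen up
FD 3: (0,0) -> (3,0) [heading=0, move]
LT 180: heading 0 -> 180
RT 180: heading 180 -> 0
Final: pos=(3,0), heading=0, 4 segment(s) drawn
Segments drawn: 4

Answer: 4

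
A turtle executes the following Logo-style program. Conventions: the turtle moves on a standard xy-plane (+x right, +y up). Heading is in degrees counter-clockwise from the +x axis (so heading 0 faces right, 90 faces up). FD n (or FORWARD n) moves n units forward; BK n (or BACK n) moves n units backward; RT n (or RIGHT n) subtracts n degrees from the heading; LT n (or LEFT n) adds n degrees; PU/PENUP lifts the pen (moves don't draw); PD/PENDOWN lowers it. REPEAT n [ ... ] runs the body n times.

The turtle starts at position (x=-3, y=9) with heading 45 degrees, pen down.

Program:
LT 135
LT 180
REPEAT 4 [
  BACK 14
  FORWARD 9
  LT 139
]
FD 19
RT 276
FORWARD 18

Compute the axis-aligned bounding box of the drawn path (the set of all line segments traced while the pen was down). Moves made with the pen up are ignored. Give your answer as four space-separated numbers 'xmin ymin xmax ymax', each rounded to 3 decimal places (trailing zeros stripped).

Answer: -25.909 -16.486 2.566 19.583

Derivation:
Executing turtle program step by step:
Start: pos=(-3,9), heading=45, pen down
LT 135: heading 45 -> 180
LT 180: heading 180 -> 0
REPEAT 4 [
  -- iteration 1/4 --
  BK 14: (-3,9) -> (-17,9) [heading=0, draw]
  FD 9: (-17,9) -> (-8,9) [heading=0, draw]
  LT 139: heading 0 -> 139
  -- iteration 2/4 --
  BK 14: (-8,9) -> (2.566,-0.185) [heading=139, draw]
  FD 9: (2.566,-0.185) -> (-4.226,5.72) [heading=139, draw]
  LT 139: heading 139 -> 278
  -- iteration 3/4 --
  BK 14: (-4.226,5.72) -> (-6.175,19.583) [heading=278, draw]
  FD 9: (-6.175,19.583) -> (-4.922,10.671) [heading=278, draw]
  LT 139: heading 278 -> 57
  -- iteration 4/4 --
  BK 14: (-4.922,10.671) -> (-12.547,-1.07) [heading=57, draw]
  FD 9: (-12.547,-1.07) -> (-7.646,6.478) [heading=57, draw]
  LT 139: heading 57 -> 196
]
FD 19: (-7.646,6.478) -> (-25.909,1.241) [heading=196, draw]
RT 276: heading 196 -> 280
FD 18: (-25.909,1.241) -> (-22.784,-16.486) [heading=280, draw]
Final: pos=(-22.784,-16.486), heading=280, 10 segment(s) drawn

Segment endpoints: x in {-25.909, -22.784, -17, -12.547, -8, -7.646, -6.175, -4.922, -4.226, -3, 2.566}, y in {-16.486, -1.07, -0.185, 1.241, 5.72, 6.478, 9, 9, 9, 10.671, 19.583}
xmin=-25.909, ymin=-16.486, xmax=2.566, ymax=19.583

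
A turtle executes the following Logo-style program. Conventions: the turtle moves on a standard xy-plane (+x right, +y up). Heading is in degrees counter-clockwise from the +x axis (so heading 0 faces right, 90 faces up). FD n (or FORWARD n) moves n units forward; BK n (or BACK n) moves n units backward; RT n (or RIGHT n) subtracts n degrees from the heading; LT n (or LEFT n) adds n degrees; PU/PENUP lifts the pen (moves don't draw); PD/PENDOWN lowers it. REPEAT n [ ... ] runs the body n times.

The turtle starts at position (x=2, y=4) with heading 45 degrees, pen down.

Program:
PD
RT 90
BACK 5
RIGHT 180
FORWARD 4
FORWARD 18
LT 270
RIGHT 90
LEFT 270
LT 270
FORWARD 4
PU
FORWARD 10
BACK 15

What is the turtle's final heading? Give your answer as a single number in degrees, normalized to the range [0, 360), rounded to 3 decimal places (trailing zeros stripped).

Answer: 135

Derivation:
Executing turtle program step by step:
Start: pos=(2,4), heading=45, pen down
PD: pen down
RT 90: heading 45 -> 315
BK 5: (2,4) -> (-1.536,7.536) [heading=315, draw]
RT 180: heading 315 -> 135
FD 4: (-1.536,7.536) -> (-4.364,10.364) [heading=135, draw]
FD 18: (-4.364,10.364) -> (-17.092,23.092) [heading=135, draw]
LT 270: heading 135 -> 45
RT 90: heading 45 -> 315
LT 270: heading 315 -> 225
LT 270: heading 225 -> 135
FD 4: (-17.092,23.092) -> (-19.92,25.92) [heading=135, draw]
PU: pen up
FD 10: (-19.92,25.92) -> (-26.991,32.991) [heading=135, move]
BK 15: (-26.991,32.991) -> (-16.385,22.385) [heading=135, move]
Final: pos=(-16.385,22.385), heading=135, 4 segment(s) drawn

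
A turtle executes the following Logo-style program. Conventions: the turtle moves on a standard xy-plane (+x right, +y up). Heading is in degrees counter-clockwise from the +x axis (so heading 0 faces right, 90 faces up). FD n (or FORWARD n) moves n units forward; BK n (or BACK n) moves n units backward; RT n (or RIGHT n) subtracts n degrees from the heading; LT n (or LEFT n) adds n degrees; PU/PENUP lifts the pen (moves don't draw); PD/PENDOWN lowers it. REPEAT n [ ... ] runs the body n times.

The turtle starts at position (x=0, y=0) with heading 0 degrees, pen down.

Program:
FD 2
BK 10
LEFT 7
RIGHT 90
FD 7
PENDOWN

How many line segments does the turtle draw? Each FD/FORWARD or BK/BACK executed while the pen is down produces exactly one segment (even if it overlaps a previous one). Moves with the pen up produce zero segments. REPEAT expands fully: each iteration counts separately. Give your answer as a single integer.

Executing turtle program step by step:
Start: pos=(0,0), heading=0, pen down
FD 2: (0,0) -> (2,0) [heading=0, draw]
BK 10: (2,0) -> (-8,0) [heading=0, draw]
LT 7: heading 0 -> 7
RT 90: heading 7 -> 277
FD 7: (-8,0) -> (-7.147,-6.948) [heading=277, draw]
PD: pen down
Final: pos=(-7.147,-6.948), heading=277, 3 segment(s) drawn
Segments drawn: 3

Answer: 3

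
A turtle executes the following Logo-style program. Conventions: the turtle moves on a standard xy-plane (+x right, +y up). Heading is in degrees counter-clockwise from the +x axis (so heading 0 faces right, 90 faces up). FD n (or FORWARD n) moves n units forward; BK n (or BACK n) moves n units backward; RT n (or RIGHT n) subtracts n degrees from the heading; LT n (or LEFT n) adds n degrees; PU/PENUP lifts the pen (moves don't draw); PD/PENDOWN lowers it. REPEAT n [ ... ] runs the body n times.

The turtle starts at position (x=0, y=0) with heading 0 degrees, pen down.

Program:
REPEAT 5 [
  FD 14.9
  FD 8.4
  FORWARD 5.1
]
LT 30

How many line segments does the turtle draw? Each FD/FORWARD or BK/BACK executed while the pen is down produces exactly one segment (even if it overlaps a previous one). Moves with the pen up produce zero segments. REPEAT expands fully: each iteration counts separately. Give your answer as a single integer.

Executing turtle program step by step:
Start: pos=(0,0), heading=0, pen down
REPEAT 5 [
  -- iteration 1/5 --
  FD 14.9: (0,0) -> (14.9,0) [heading=0, draw]
  FD 8.4: (14.9,0) -> (23.3,0) [heading=0, draw]
  FD 5.1: (23.3,0) -> (28.4,0) [heading=0, draw]
  -- iteration 2/5 --
  FD 14.9: (28.4,0) -> (43.3,0) [heading=0, draw]
  FD 8.4: (43.3,0) -> (51.7,0) [heading=0, draw]
  FD 5.1: (51.7,0) -> (56.8,0) [heading=0, draw]
  -- iteration 3/5 --
  FD 14.9: (56.8,0) -> (71.7,0) [heading=0, draw]
  FD 8.4: (71.7,0) -> (80.1,0) [heading=0, draw]
  FD 5.1: (80.1,0) -> (85.2,0) [heading=0, draw]
  -- iteration 4/5 --
  FD 14.9: (85.2,0) -> (100.1,0) [heading=0, draw]
  FD 8.4: (100.1,0) -> (108.5,0) [heading=0, draw]
  FD 5.1: (108.5,0) -> (113.6,0) [heading=0, draw]
  -- iteration 5/5 --
  FD 14.9: (113.6,0) -> (128.5,0) [heading=0, draw]
  FD 8.4: (128.5,0) -> (136.9,0) [heading=0, draw]
  FD 5.1: (136.9,0) -> (142,0) [heading=0, draw]
]
LT 30: heading 0 -> 30
Final: pos=(142,0), heading=30, 15 segment(s) drawn
Segments drawn: 15

Answer: 15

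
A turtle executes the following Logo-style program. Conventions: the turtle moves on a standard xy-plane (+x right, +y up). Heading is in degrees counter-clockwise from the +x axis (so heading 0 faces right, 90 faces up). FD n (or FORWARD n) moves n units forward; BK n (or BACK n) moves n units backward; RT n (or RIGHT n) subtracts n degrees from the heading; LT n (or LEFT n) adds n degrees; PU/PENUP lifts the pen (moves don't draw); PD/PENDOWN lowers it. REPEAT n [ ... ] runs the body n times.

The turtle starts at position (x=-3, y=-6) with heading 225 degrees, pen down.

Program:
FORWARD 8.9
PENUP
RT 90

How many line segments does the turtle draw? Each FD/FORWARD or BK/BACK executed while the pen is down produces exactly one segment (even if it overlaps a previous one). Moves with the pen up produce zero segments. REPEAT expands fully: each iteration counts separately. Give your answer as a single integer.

Executing turtle program step by step:
Start: pos=(-3,-6), heading=225, pen down
FD 8.9: (-3,-6) -> (-9.293,-12.293) [heading=225, draw]
PU: pen up
RT 90: heading 225 -> 135
Final: pos=(-9.293,-12.293), heading=135, 1 segment(s) drawn
Segments drawn: 1

Answer: 1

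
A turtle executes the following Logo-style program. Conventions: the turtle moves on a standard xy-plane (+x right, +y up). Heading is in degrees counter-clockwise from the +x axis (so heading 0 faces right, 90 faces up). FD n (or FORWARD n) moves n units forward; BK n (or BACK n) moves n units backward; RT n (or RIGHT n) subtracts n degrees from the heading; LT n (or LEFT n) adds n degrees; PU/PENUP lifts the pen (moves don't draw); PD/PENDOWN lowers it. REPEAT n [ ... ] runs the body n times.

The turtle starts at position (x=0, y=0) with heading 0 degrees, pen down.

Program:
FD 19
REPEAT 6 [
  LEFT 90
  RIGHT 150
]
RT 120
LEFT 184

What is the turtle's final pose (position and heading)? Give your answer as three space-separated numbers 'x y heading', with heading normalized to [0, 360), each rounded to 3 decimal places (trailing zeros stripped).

Answer: 19 0 64

Derivation:
Executing turtle program step by step:
Start: pos=(0,0), heading=0, pen down
FD 19: (0,0) -> (19,0) [heading=0, draw]
REPEAT 6 [
  -- iteration 1/6 --
  LT 90: heading 0 -> 90
  RT 150: heading 90 -> 300
  -- iteration 2/6 --
  LT 90: heading 300 -> 30
  RT 150: heading 30 -> 240
  -- iteration 3/6 --
  LT 90: heading 240 -> 330
  RT 150: heading 330 -> 180
  -- iteration 4/6 --
  LT 90: heading 180 -> 270
  RT 150: heading 270 -> 120
  -- iteration 5/6 --
  LT 90: heading 120 -> 210
  RT 150: heading 210 -> 60
  -- iteration 6/6 --
  LT 90: heading 60 -> 150
  RT 150: heading 150 -> 0
]
RT 120: heading 0 -> 240
LT 184: heading 240 -> 64
Final: pos=(19,0), heading=64, 1 segment(s) drawn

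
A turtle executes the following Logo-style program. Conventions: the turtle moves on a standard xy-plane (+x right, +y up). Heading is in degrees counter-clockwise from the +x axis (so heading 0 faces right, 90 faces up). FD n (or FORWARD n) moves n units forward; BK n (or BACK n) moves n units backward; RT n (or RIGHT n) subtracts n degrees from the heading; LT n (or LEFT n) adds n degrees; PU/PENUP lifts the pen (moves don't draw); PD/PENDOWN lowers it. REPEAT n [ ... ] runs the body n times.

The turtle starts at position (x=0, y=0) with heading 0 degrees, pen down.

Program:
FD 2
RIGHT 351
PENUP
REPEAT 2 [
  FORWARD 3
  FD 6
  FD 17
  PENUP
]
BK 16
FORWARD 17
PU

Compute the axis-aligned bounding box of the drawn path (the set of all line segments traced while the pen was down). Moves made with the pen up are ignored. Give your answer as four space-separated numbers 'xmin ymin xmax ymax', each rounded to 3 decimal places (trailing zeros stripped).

Executing turtle program step by step:
Start: pos=(0,0), heading=0, pen down
FD 2: (0,0) -> (2,0) [heading=0, draw]
RT 351: heading 0 -> 9
PU: pen up
REPEAT 2 [
  -- iteration 1/2 --
  FD 3: (2,0) -> (4.963,0.469) [heading=9, move]
  FD 6: (4.963,0.469) -> (10.889,1.408) [heading=9, move]
  FD 17: (10.889,1.408) -> (27.68,4.067) [heading=9, move]
  PU: pen up
  -- iteration 2/2 --
  FD 3: (27.68,4.067) -> (30.643,4.537) [heading=9, move]
  FD 6: (30.643,4.537) -> (36.569,5.475) [heading=9, move]
  FD 17: (36.569,5.475) -> (53.36,8.135) [heading=9, move]
  PU: pen up
]
BK 16: (53.36,8.135) -> (37.557,5.632) [heading=9, move]
FD 17: (37.557,5.632) -> (54.347,8.291) [heading=9, move]
PU: pen up
Final: pos=(54.347,8.291), heading=9, 1 segment(s) drawn

Segment endpoints: x in {0, 2}, y in {0}
xmin=0, ymin=0, xmax=2, ymax=0

Answer: 0 0 2 0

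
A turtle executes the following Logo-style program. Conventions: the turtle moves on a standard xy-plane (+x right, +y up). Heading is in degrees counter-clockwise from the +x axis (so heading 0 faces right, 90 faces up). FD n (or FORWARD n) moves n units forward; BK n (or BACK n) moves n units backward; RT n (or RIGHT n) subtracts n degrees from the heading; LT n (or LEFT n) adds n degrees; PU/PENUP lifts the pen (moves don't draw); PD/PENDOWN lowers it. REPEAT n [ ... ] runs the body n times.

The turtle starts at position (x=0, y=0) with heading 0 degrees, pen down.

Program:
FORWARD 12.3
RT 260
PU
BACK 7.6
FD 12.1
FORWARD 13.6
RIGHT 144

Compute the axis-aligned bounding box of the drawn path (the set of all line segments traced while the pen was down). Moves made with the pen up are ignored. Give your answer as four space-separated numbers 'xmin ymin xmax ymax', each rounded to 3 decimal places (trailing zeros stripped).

Executing turtle program step by step:
Start: pos=(0,0), heading=0, pen down
FD 12.3: (0,0) -> (12.3,0) [heading=0, draw]
RT 260: heading 0 -> 100
PU: pen up
BK 7.6: (12.3,0) -> (13.62,-7.485) [heading=100, move]
FD 12.1: (13.62,-7.485) -> (11.519,4.432) [heading=100, move]
FD 13.6: (11.519,4.432) -> (9.157,17.825) [heading=100, move]
RT 144: heading 100 -> 316
Final: pos=(9.157,17.825), heading=316, 1 segment(s) drawn

Segment endpoints: x in {0, 12.3}, y in {0}
xmin=0, ymin=0, xmax=12.3, ymax=0

Answer: 0 0 12.3 0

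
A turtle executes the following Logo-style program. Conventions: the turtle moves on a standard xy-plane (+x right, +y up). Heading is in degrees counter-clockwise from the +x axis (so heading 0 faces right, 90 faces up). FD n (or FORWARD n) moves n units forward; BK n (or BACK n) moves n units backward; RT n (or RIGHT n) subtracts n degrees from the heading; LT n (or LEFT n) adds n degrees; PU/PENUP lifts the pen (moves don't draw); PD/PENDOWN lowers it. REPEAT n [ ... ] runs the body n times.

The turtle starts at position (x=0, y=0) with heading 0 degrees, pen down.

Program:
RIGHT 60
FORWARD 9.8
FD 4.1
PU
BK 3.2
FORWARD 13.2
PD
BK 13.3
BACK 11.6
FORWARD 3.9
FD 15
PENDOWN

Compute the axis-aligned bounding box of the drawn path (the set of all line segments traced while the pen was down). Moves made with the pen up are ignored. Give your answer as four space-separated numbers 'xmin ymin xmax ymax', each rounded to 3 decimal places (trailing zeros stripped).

Executing turtle program step by step:
Start: pos=(0,0), heading=0, pen down
RT 60: heading 0 -> 300
FD 9.8: (0,0) -> (4.9,-8.487) [heading=300, draw]
FD 4.1: (4.9,-8.487) -> (6.95,-12.038) [heading=300, draw]
PU: pen up
BK 3.2: (6.95,-12.038) -> (5.35,-9.266) [heading=300, move]
FD 13.2: (5.35,-9.266) -> (11.95,-20.698) [heading=300, move]
PD: pen down
BK 13.3: (11.95,-20.698) -> (5.3,-9.18) [heading=300, draw]
BK 11.6: (5.3,-9.18) -> (-0.5,0.866) [heading=300, draw]
FD 3.9: (-0.5,0.866) -> (1.45,-2.511) [heading=300, draw]
FD 15: (1.45,-2.511) -> (8.95,-15.502) [heading=300, draw]
PD: pen down
Final: pos=(8.95,-15.502), heading=300, 6 segment(s) drawn

Segment endpoints: x in {-0.5, 0, 1.45, 4.9, 5.3, 6.95, 8.95, 11.95}, y in {-20.698, -15.502, -12.038, -9.18, -8.487, -2.511, 0, 0.866}
xmin=-0.5, ymin=-20.698, xmax=11.95, ymax=0.866

Answer: -0.5 -20.698 11.95 0.866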